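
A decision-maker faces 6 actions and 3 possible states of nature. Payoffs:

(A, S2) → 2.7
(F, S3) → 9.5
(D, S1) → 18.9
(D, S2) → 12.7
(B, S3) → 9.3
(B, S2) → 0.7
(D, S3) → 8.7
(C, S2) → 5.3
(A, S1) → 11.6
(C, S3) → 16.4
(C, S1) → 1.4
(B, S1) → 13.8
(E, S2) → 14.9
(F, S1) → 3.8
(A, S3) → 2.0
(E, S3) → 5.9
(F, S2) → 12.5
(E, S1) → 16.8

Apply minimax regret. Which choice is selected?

Column bests: S1=18.9, S2=14.9, S3=16.4.
A regrets: 7.3, 12.2, 14.4 → max 14.4
B regrets: 5.1, 14.2, 7.1 → max 14.2
C regrets: 17.5, 9.6, 0.0 → max 17.5
D regrets: 0.0, 2.2, 7.7 → max 7.7
E regrets: 2.1, 0.0, 10.5 → max 10.5
F regrets: 15.1, 2.4, 6.9 → max 15.1
Smallest max regret = 7.7 → D.

D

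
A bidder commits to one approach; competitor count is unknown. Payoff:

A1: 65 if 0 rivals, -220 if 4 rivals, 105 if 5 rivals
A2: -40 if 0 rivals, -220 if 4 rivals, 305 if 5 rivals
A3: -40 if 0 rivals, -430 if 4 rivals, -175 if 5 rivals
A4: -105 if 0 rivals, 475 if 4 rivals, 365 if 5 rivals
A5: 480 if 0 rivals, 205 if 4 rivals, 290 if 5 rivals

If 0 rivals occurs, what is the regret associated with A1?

Best payoff under 0 rivals is 480.
Regret = 480 − 65 = 415.

415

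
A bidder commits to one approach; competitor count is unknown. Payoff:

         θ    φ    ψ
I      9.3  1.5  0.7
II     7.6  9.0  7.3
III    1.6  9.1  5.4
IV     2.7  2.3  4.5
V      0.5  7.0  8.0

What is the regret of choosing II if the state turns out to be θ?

1.7

Best payoff under θ is 9.3.
Regret = 9.3 − 7.6 = 1.7.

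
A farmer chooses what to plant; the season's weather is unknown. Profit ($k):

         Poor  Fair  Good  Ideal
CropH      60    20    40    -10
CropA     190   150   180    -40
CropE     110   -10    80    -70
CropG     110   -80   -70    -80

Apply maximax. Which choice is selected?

Row maxima: CropH=60, CropA=190, CropE=110, CropG=110
Best best-case = 190 → CropA.

CropA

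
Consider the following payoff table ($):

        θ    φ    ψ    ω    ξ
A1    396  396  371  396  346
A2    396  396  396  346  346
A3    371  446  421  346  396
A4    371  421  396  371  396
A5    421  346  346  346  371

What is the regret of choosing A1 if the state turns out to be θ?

Best payoff under θ is 421.
Regret = 421 − 396 = 25.

25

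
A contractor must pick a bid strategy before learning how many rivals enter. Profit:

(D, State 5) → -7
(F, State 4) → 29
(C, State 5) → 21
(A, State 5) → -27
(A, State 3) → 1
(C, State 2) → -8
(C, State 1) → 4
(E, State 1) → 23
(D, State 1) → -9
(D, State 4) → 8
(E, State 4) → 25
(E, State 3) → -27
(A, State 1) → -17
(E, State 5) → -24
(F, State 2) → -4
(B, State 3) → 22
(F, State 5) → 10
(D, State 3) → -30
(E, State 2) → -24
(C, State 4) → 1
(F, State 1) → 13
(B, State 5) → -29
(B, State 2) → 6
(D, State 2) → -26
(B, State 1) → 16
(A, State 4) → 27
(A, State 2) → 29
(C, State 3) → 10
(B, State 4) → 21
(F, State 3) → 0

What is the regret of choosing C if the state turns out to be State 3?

Best payoff under State 3 is 22.
Regret = 22 − 10 = 12.

12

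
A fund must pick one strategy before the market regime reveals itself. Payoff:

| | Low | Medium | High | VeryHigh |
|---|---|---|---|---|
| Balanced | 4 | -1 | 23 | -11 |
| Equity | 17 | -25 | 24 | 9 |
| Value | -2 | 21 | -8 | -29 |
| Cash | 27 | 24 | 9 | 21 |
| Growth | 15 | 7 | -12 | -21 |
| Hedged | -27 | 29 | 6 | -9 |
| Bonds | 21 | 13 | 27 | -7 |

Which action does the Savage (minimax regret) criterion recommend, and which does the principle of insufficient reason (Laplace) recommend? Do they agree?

minimax regret → Cash; laplace → Cash (agree)

Column bests: Low=27, Medium=29, High=27, VeryHigh=21.
Balanced regrets: 23, 30, 4, 32 → max 32
Equity regrets: 10, 54, 3, 12 → max 54
Value regrets: 29, 8, 35, 50 → max 50
Cash regrets: 0, 5, 18, 0 → max 18
Growth regrets: 12, 22, 39, 42 → max 42
Hedged regrets: 54, 0, 21, 30 → max 54
Bonds regrets: 6, 16, 0, 28 → max 28
Smallest max regret = 18 → Cash.
Row averages: Balanced=3.75, Equity=6.25, Value=-4.5, Cash=20.25, Growth=-2.75, Hedged=-0.25, Bonds=13.5
Highest average = 20.25 → Cash.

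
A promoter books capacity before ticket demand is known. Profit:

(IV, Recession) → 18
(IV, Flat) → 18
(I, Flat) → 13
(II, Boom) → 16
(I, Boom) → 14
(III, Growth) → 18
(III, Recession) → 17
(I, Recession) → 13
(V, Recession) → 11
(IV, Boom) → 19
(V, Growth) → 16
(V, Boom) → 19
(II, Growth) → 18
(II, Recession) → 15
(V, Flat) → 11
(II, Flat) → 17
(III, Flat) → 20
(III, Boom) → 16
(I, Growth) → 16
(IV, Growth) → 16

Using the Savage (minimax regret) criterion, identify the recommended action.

Column bests: Recession=18, Flat=20, Growth=18, Boom=19.
I regrets: 5, 7, 2, 5 → max 7
II regrets: 3, 3, 0, 3 → max 3
III regrets: 1, 0, 0, 3 → max 3
IV regrets: 0, 2, 2, 0 → max 2
V regrets: 7, 9, 2, 0 → max 9
Smallest max regret = 2 → IV.

IV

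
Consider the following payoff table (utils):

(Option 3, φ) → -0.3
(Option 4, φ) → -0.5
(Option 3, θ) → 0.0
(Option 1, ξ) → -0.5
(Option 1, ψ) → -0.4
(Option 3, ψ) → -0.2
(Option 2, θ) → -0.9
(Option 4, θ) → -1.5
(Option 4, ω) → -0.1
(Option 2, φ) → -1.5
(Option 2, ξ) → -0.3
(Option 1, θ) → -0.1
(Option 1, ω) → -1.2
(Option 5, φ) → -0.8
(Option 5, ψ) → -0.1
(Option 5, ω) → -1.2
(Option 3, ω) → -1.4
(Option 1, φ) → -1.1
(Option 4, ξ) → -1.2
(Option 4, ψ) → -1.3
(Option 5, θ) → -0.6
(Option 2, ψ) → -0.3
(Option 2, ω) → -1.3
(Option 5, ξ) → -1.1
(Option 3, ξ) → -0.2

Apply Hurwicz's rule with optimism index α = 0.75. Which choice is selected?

Option 3

Option 1: 0.75·(-0.1) + 0.25·(-1.2) = -0.375
Option 2: 0.75·(-0.3) + 0.25·(-1.5) = -0.6
Option 3: 0.75·0.0 + 0.25·(-1.4) = -0.35
Option 4: 0.75·(-0.1) + 0.25·(-1.5) = -0.45
Option 5: 0.75·(-0.1) + 0.25·(-1.2) = -0.375
Highest Hurwicz score = -0.35 → Option 3.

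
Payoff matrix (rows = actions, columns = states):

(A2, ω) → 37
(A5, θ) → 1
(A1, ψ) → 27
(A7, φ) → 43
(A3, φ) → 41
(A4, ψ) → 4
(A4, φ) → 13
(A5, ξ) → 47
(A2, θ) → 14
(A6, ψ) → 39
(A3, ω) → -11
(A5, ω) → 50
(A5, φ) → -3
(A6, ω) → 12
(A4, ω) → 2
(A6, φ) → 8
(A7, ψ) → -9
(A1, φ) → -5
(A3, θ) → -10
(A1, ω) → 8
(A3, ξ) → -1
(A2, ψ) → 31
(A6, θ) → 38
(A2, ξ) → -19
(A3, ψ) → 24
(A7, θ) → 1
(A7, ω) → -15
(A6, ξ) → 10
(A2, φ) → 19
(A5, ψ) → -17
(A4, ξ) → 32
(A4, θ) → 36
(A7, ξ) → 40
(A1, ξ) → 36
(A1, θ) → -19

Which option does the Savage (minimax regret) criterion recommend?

Column bests: θ=38, φ=43, ψ=39, ω=50, ξ=47.
A1 regrets: 57, 48, 12, 42, 11 → max 57
A2 regrets: 24, 24, 8, 13, 66 → max 66
A3 regrets: 48, 2, 15, 61, 48 → max 61
A4 regrets: 2, 30, 35, 48, 15 → max 48
A5 regrets: 37, 46, 56, 0, 0 → max 56
A6 regrets: 0, 35, 0, 38, 37 → max 38
A7 regrets: 37, 0, 48, 65, 7 → max 65
Smallest max regret = 38 → A6.

A6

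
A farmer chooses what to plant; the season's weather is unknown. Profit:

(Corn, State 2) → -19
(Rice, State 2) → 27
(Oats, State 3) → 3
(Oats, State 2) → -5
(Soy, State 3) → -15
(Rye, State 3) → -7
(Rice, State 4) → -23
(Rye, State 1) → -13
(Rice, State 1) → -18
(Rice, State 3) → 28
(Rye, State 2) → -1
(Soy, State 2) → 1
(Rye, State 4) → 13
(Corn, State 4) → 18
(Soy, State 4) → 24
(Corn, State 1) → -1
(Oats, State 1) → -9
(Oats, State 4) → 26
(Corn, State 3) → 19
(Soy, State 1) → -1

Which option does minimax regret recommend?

Column bests: State 1=-1, State 2=27, State 3=28, State 4=26.
Oats regrets: 8, 32, 25, 0 → max 32
Rye regrets: 12, 28, 35, 13 → max 35
Corn regrets: 0, 46, 9, 8 → max 46
Soy regrets: 0, 26, 43, 2 → max 43
Rice regrets: 17, 0, 0, 49 → max 49
Smallest max regret = 32 → Oats.

Oats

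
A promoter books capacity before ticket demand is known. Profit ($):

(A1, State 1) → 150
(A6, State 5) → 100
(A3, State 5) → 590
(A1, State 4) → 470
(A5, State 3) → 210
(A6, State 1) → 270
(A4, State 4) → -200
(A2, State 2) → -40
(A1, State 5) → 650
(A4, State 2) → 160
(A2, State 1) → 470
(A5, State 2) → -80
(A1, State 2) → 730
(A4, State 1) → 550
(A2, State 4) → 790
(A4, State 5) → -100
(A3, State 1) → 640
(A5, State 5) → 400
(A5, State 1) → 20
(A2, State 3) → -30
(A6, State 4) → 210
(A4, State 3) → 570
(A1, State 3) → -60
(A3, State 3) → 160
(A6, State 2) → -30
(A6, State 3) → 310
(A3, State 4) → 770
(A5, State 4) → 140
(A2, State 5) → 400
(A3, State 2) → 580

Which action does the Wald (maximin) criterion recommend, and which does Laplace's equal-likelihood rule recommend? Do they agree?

Row minima: A1=-60, A2=-40, A3=160, A4=-200, A5=-80, A6=-30
Best worst-case = 160 → A3.
Row averages: A1=388, A2=318, A3=548, A4=196, A5=138, A6=172
Highest average = 548 → A3.

maximin → A3; laplace → A3 (agree)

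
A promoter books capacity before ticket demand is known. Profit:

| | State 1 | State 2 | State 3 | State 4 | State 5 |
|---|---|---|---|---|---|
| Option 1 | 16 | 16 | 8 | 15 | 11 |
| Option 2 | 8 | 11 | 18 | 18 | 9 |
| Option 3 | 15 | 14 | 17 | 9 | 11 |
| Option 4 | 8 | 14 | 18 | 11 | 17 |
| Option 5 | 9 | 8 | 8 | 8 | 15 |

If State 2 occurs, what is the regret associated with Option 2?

Best payoff under State 2 is 16.
Regret = 16 − 11 = 5.

5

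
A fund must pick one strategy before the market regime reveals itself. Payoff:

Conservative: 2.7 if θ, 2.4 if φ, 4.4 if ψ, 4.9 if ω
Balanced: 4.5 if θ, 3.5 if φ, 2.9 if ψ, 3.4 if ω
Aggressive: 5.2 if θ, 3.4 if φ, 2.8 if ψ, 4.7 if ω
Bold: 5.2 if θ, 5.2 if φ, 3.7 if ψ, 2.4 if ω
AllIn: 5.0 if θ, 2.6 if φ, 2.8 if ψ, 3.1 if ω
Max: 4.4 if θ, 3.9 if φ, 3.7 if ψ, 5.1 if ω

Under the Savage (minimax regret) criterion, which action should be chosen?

Max

Column bests: θ=5.2, φ=5.2, ψ=4.4, ω=5.1.
Conservative regrets: 2.5, 2.8, 0.0, 0.2 → max 2.8
Balanced regrets: 0.7, 1.7, 1.5, 1.7 → max 1.7
Aggressive regrets: 0.0, 1.8, 1.6, 0.4 → max 1.8
Bold regrets: 0.0, 0.0, 0.7, 2.7 → max 2.7
AllIn regrets: 0.2, 2.6, 1.6, 2.0 → max 2.6
Max regrets: 0.8, 1.3, 0.7, 0.0 → max 1.3
Smallest max regret = 1.3 → Max.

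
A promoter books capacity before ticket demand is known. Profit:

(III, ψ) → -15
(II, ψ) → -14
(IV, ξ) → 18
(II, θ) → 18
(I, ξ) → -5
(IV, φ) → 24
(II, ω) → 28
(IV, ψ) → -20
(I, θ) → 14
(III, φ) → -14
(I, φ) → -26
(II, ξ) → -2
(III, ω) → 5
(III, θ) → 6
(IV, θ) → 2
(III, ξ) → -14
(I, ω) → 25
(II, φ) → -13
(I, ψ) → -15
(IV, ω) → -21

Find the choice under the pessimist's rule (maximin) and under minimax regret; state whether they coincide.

maximin → II; minimax regret → II (agree)

Row minima: I=-26, II=-14, III=-15, IV=-21
Best worst-case = -14 → II.
Column bests: θ=18, φ=24, ψ=-14, ω=28, ξ=18.
I regrets: 4, 50, 1, 3, 23 → max 50
II regrets: 0, 37, 0, 0, 20 → max 37
III regrets: 12, 38, 1, 23, 32 → max 38
IV regrets: 16, 0, 6, 49, 0 → max 49
Smallest max regret = 37 → II.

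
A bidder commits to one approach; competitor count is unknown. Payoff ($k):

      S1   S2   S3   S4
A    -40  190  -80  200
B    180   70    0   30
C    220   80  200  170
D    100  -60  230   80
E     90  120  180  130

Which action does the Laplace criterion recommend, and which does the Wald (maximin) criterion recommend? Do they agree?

laplace → C; maximin → E (disagree)

Row averages: A=67.5, B=70, C=167.5, D=87.5, E=130
Highest average = 167.5 → C.
Row minima: A=-80, B=0, C=80, D=-60, E=90
Best worst-case = 90 → E.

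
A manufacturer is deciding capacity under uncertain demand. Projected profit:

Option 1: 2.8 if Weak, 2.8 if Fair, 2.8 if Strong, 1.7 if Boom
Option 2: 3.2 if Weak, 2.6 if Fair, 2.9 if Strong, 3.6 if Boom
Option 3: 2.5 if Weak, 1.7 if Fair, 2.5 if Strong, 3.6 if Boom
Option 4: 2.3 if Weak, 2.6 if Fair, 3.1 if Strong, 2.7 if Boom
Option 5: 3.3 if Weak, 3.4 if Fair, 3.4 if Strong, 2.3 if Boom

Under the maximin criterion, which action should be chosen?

Option 2

Row minima: Option 1=1.7, Option 2=2.6, Option 3=1.7, Option 4=2.3, Option 5=2.3
Best worst-case = 2.6 → Option 2.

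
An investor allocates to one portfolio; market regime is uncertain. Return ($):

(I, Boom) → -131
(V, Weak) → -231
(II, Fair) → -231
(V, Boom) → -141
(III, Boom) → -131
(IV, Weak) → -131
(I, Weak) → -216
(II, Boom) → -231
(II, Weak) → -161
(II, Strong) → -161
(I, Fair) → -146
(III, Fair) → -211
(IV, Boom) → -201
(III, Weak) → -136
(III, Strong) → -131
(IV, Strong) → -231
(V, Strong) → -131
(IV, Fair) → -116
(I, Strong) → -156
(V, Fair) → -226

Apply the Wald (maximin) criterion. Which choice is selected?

III

Row minima: I=-216, II=-231, III=-211, IV=-231, V=-231
Best worst-case = -211 → III.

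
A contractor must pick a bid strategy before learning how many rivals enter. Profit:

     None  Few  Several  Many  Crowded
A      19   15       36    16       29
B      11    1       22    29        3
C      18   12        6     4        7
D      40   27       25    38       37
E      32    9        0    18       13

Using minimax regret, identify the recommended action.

D

Column bests: None=40, Few=27, Several=36, Many=38, Crowded=37.
A regrets: 21, 12, 0, 22, 8 → max 22
B regrets: 29, 26, 14, 9, 34 → max 34
C regrets: 22, 15, 30, 34, 30 → max 34
D regrets: 0, 0, 11, 0, 0 → max 11
E regrets: 8, 18, 36, 20, 24 → max 36
Smallest max regret = 11 → D.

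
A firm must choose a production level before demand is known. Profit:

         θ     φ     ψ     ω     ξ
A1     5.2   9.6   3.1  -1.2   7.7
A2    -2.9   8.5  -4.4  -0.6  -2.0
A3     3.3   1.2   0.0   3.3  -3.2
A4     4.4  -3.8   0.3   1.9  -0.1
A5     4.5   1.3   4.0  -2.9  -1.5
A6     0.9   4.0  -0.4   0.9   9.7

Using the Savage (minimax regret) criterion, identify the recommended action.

A1

Column bests: θ=5.2, φ=9.6, ψ=4.0, ω=3.3, ξ=9.7.
A1 regrets: 0.0, 0.0, 0.9, 4.5, 2.0 → max 4.5
A2 regrets: 8.1, 1.1, 8.4, 3.9, 11.7 → max 11.7
A3 regrets: 1.9, 8.4, 4.0, 0.0, 12.9 → max 12.9
A4 regrets: 0.8, 13.4, 3.7, 1.4, 9.8 → max 13.4
A5 regrets: 0.7, 8.3, 0.0, 6.2, 11.2 → max 11.2
A6 regrets: 4.3, 5.6, 4.4, 2.4, 0.0 → max 5.6
Smallest max regret = 4.5 → A1.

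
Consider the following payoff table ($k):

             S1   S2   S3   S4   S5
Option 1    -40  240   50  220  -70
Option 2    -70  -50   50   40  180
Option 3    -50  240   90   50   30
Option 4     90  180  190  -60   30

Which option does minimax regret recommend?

Option 3

Column bests: S1=90, S2=240, S3=190, S4=220, S5=180.
Option 1 regrets: 130, 0, 140, 0, 250 → max 250
Option 2 regrets: 160, 290, 140, 180, 0 → max 290
Option 3 regrets: 140, 0, 100, 170, 150 → max 170
Option 4 regrets: 0, 60, 0, 280, 150 → max 280
Smallest max regret = 170 → Option 3.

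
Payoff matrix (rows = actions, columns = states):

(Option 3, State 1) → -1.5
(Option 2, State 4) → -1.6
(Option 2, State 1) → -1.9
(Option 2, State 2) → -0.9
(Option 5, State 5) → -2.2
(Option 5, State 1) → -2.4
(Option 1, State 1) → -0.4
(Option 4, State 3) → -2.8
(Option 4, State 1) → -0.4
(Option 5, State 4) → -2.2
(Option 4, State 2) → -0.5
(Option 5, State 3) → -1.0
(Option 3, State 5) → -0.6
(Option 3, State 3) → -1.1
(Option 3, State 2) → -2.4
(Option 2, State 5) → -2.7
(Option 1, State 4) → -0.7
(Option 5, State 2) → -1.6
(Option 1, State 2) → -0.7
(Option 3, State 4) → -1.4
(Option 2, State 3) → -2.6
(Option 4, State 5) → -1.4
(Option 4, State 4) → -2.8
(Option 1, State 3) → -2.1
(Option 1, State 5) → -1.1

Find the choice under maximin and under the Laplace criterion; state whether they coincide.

Row minima: Option 1=-2.1, Option 2=-2.7, Option 3=-2.4, Option 4=-2.8, Option 5=-2.4
Best worst-case = -2.1 → Option 1.
Row averages: Option 1=-1, Option 2=-1.94, Option 3=-1.4, Option 4=-1.58, Option 5=-1.88
Highest average = -1 → Option 1.

maximin → Option 1; laplace → Option 1 (agree)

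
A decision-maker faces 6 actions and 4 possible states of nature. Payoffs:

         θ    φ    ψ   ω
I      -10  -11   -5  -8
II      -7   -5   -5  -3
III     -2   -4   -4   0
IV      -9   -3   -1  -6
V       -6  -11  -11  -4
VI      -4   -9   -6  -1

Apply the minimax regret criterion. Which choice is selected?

III

Column bests: θ=-2, φ=-3, ψ=-1, ω=0.
I regrets: 8, 8, 4, 8 → max 8
II regrets: 5, 2, 4, 3 → max 5
III regrets: 0, 1, 3, 0 → max 3
IV regrets: 7, 0, 0, 6 → max 7
V regrets: 4, 8, 10, 4 → max 10
VI regrets: 2, 6, 5, 1 → max 6
Smallest max regret = 3 → III.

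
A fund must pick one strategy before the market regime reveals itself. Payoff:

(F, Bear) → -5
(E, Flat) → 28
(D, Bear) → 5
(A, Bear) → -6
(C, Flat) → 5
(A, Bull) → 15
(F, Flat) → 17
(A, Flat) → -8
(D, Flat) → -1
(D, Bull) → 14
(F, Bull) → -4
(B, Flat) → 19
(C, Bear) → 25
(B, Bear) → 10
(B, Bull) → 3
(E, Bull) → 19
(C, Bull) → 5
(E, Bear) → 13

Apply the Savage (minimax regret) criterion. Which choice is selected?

Column bests: Bear=25, Flat=28, Bull=19.
A regrets: 31, 36, 4 → max 36
B regrets: 15, 9, 16 → max 16
C regrets: 0, 23, 14 → max 23
D regrets: 20, 29, 5 → max 29
E regrets: 12, 0, 0 → max 12
F regrets: 30, 11, 23 → max 30
Smallest max regret = 12 → E.

E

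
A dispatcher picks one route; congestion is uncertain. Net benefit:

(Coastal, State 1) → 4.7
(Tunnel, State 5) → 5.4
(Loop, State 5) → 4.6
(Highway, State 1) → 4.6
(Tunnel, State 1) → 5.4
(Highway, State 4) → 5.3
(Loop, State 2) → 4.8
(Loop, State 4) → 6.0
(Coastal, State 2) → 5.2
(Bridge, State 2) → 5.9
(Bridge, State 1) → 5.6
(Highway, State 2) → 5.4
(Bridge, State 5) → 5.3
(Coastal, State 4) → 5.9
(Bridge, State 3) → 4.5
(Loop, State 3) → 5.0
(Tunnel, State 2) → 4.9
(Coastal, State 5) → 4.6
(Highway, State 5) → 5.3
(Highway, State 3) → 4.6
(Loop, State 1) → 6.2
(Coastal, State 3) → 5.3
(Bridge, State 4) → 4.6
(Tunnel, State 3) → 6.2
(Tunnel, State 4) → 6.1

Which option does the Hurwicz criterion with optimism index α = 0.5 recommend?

Tunnel

Highway: 0.5·5.4 + 0.5·4.6 = 5
Bridge: 0.5·5.9 + 0.5·4.5 = 5.2
Loop: 0.5·6.2 + 0.5·4.6 = 5.4
Coastal: 0.5·5.9 + 0.5·4.6 = 5.25
Tunnel: 0.5·6.2 + 0.5·4.9 = 5.55
Highest Hurwicz score = 5.55 → Tunnel.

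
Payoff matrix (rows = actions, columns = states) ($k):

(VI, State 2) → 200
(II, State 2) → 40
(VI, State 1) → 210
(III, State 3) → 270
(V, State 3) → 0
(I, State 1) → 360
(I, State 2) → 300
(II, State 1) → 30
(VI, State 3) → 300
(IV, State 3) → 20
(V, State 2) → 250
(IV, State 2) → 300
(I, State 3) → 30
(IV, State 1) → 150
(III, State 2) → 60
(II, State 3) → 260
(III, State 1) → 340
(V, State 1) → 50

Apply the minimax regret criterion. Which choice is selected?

Column bests: State 1=360, State 2=300, State 3=300.
I regrets: 0, 0, 270 → max 270
II regrets: 330, 260, 40 → max 330
III regrets: 20, 240, 30 → max 240
IV regrets: 210, 0, 280 → max 280
V regrets: 310, 50, 300 → max 310
VI regrets: 150, 100, 0 → max 150
Smallest max regret = 150 → VI.

VI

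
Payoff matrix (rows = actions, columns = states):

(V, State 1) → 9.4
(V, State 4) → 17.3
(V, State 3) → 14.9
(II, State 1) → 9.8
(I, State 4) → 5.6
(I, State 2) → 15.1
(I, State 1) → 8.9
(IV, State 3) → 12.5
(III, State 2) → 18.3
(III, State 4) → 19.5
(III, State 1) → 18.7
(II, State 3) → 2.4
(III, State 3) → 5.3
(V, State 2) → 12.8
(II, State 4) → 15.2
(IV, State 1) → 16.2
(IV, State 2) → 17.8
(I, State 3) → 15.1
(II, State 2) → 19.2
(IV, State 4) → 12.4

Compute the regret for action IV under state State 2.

1.4

Best payoff under State 2 is 19.2.
Regret = 19.2 − 17.8 = 1.4.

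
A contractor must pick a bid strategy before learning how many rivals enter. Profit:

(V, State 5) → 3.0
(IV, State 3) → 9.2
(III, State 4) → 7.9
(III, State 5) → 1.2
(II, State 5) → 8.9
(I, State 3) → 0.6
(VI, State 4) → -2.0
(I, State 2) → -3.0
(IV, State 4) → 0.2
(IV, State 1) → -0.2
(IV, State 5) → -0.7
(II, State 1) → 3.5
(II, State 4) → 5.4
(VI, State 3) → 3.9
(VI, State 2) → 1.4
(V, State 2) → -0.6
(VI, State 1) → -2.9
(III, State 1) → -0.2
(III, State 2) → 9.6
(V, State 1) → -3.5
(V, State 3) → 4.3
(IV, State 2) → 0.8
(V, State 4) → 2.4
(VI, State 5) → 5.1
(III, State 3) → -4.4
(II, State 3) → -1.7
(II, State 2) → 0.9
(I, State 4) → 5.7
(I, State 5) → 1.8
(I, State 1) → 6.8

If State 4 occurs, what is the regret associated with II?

Best payoff under State 4 is 7.9.
Regret = 7.9 − 5.4 = 2.5.

2.5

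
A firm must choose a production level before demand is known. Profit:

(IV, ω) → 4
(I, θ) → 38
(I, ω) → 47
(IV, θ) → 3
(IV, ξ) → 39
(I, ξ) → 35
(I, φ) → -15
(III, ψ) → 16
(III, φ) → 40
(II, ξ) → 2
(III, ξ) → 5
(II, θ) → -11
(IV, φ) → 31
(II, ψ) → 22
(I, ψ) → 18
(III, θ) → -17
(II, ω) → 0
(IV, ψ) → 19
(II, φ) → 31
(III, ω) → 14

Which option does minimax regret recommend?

Column bests: θ=38, φ=40, ψ=22, ω=47, ξ=39.
I regrets: 0, 55, 4, 0, 4 → max 55
II regrets: 49, 9, 0, 47, 37 → max 49
III regrets: 55, 0, 6, 33, 34 → max 55
IV regrets: 35, 9, 3, 43, 0 → max 43
Smallest max regret = 43 → IV.

IV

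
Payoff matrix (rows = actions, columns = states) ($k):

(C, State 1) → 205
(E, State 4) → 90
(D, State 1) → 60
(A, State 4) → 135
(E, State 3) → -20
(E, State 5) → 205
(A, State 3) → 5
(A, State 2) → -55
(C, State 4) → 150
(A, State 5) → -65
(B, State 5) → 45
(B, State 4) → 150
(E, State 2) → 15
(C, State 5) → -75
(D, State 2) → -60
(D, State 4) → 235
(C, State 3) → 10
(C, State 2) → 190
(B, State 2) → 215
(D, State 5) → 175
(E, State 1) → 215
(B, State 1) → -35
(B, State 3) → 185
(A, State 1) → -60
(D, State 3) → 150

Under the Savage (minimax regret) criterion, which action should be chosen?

Column bests: State 1=215, State 2=215, State 3=185, State 4=235, State 5=205.
A regrets: 275, 270, 180, 100, 270 → max 275
B regrets: 250, 0, 0, 85, 160 → max 250
C regrets: 10, 25, 175, 85, 280 → max 280
D regrets: 155, 275, 35, 0, 30 → max 275
E regrets: 0, 200, 205, 145, 0 → max 205
Smallest max regret = 205 → E.

E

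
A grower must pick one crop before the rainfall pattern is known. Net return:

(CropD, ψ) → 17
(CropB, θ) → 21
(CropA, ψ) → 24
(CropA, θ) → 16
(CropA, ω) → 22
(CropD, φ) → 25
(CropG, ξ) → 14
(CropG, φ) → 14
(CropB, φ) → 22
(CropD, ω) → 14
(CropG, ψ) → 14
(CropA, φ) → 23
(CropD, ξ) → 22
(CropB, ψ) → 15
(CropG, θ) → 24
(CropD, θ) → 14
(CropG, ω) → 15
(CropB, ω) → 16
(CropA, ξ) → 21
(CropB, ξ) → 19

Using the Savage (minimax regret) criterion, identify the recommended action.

Column bests: θ=24, φ=25, ψ=24, ω=22, ξ=22.
CropA regrets: 8, 2, 0, 0, 1 → max 8
CropD regrets: 10, 0, 7, 8, 0 → max 10
CropG regrets: 0, 11, 10, 7, 8 → max 11
CropB regrets: 3, 3, 9, 6, 3 → max 9
Smallest max regret = 8 → CropA.

CropA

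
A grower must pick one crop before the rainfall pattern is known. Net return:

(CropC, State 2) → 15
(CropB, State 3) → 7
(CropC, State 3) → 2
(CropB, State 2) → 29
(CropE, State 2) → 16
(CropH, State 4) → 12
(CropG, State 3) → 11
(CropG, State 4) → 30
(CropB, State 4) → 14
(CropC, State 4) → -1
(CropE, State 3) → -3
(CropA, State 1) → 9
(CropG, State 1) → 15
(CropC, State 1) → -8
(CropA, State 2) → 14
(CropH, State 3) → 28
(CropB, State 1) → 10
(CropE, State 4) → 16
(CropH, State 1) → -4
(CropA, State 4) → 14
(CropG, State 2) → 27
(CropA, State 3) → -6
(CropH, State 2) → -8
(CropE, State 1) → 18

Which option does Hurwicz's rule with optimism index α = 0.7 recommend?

CropE: 0.7·18 + 0.3·(-3) = 11.7
CropA: 0.7·14 + 0.3·(-6) = 8
CropB: 0.7·29 + 0.3·7 = 22.4
CropC: 0.7·15 + 0.3·(-8) = 8.1
CropG: 0.7·30 + 0.3·11 = 24.3
CropH: 0.7·28 + 0.3·(-8) = 17.2
Highest Hurwicz score = 24.3 → CropG.

CropG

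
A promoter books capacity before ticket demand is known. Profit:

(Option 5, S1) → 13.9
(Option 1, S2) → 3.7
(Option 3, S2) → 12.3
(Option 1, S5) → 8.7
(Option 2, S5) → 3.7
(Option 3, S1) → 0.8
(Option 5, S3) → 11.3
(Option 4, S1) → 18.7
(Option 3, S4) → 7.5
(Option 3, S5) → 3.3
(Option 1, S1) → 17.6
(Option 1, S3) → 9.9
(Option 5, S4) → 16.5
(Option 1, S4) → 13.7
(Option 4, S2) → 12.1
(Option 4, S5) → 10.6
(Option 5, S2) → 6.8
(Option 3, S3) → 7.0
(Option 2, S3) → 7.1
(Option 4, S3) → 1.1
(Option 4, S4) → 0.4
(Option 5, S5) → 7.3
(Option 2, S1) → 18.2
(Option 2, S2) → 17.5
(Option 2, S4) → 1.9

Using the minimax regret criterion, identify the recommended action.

Option 5

Column bests: S1=18.7, S2=17.5, S3=11.3, S4=16.5, S5=10.6.
Option 1 regrets: 1.1, 13.8, 1.4, 2.8, 1.9 → max 13.8
Option 2 regrets: 0.5, 0.0, 4.2, 14.6, 6.9 → max 14.6
Option 3 regrets: 17.9, 5.2, 4.3, 9.0, 7.3 → max 17.9
Option 4 regrets: 0.0, 5.4, 10.2, 16.1, 0.0 → max 16.1
Option 5 regrets: 4.8, 10.7, 0.0, 0.0, 3.3 → max 10.7
Smallest max regret = 10.7 → Option 5.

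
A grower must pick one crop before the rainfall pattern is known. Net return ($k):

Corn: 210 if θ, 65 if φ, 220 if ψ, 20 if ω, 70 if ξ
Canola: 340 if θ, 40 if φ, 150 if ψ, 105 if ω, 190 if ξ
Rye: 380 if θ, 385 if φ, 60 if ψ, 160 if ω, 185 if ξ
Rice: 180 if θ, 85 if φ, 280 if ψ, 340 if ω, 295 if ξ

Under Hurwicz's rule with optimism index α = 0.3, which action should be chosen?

Corn: 0.3·220 + 0.7·20 = 80
Canola: 0.3·340 + 0.7·40 = 130
Rye: 0.3·385 + 0.7·60 = 157.5
Rice: 0.3·340 + 0.7·85 = 161.5
Highest Hurwicz score = 161.5 → Rice.

Rice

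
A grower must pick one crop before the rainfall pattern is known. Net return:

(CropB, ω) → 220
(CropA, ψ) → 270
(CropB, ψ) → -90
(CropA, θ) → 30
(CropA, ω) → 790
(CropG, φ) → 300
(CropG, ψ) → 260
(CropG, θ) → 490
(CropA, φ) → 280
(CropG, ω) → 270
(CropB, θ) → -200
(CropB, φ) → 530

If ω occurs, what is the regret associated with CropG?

Best payoff under ω is 790.
Regret = 790 − 270 = 520.

520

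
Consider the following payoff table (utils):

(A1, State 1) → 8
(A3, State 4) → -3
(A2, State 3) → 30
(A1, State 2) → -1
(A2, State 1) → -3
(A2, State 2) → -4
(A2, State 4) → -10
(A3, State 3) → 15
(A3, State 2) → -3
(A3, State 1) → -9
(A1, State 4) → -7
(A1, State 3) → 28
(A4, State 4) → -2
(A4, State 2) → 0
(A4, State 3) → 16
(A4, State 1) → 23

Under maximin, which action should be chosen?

A4

Row minima: A1=-7, A2=-10, A3=-9, A4=-2
Best worst-case = -2 → A4.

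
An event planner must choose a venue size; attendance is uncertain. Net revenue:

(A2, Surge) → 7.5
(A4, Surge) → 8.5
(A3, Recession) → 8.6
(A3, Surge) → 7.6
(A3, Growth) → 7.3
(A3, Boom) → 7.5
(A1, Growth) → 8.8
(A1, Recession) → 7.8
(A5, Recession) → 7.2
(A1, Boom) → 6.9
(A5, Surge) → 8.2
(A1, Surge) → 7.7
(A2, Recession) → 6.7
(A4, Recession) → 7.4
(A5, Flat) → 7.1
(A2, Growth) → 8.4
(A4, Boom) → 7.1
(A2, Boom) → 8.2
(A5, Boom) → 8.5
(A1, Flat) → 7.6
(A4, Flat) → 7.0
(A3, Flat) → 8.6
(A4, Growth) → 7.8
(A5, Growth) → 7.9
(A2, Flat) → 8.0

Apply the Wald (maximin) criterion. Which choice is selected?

Row minima: A1=6.9, A2=6.7, A3=7.3, A4=7.0, A5=7.1
Best worst-case = 7.3 → A3.

A3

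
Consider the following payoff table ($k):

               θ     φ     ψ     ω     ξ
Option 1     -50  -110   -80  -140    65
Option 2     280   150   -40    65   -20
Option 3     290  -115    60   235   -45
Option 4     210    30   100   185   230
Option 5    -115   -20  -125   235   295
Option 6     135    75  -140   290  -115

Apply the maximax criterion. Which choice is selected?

Row maxima: Option 1=65, Option 2=280, Option 3=290, Option 4=230, Option 5=295, Option 6=290
Best best-case = 295 → Option 5.

Option 5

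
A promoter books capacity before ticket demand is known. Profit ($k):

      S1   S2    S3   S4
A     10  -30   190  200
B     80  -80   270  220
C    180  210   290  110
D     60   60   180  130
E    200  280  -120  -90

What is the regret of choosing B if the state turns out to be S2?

360

Best payoff under S2 is 280.
Regret = 280 − (-80) = 360.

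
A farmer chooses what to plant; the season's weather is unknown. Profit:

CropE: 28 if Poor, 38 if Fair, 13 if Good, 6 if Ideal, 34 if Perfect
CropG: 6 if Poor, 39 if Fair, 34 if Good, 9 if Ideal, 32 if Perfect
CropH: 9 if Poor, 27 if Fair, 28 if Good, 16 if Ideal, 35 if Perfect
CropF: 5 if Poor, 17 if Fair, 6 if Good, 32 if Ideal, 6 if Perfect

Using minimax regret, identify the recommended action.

CropH

Column bests: Poor=28, Fair=39, Good=34, Ideal=32, Perfect=35.
CropE regrets: 0, 1, 21, 26, 1 → max 26
CropG regrets: 22, 0, 0, 23, 3 → max 23
CropH regrets: 19, 12, 6, 16, 0 → max 19
CropF regrets: 23, 22, 28, 0, 29 → max 29
Smallest max regret = 19 → CropH.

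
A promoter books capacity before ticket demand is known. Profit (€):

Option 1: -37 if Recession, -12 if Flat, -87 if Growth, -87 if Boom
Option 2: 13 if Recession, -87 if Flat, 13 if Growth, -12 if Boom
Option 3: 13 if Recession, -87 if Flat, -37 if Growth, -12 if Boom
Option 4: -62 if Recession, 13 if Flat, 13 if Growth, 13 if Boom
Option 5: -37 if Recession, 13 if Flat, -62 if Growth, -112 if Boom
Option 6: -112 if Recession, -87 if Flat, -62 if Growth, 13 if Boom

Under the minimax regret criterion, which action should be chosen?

Column bests: Recession=13, Flat=13, Growth=13, Boom=13.
Option 1 regrets: 50, 25, 100, 100 → max 100
Option 2 regrets: 0, 100, 0, 25 → max 100
Option 3 regrets: 0, 100, 50, 25 → max 100
Option 4 regrets: 75, 0, 0, 0 → max 75
Option 5 regrets: 50, 0, 75, 125 → max 125
Option 6 regrets: 125, 100, 75, 0 → max 125
Smallest max regret = 75 → Option 4.

Option 4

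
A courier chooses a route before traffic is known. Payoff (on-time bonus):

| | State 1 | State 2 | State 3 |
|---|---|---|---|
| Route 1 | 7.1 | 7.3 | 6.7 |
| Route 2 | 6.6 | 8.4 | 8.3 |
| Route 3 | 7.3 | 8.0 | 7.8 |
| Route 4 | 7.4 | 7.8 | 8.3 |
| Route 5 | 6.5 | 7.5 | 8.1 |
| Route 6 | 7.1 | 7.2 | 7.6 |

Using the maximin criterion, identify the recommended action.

Route 4

Row minima: Route 1=6.7, Route 2=6.6, Route 3=7.3, Route 4=7.4, Route 5=6.5, Route 6=7.1
Best worst-case = 7.4 → Route 4.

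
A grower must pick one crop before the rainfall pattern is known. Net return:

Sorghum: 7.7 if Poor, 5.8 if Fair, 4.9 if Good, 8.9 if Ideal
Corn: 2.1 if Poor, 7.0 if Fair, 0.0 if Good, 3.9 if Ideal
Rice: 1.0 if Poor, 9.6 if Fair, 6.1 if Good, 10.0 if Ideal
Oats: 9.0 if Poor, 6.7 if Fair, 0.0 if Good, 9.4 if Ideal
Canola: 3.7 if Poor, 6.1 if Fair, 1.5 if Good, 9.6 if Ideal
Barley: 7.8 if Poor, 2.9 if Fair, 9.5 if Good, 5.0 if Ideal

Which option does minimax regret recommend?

Column bests: Poor=9.0, Fair=9.6, Good=9.5, Ideal=10.0.
Sorghum regrets: 1.3, 3.8, 4.6, 1.1 → max 4.6
Corn regrets: 6.9, 2.6, 9.5, 6.1 → max 9.5
Rice regrets: 8.0, 0.0, 3.4, 0.0 → max 8.0
Oats regrets: 0.0, 2.9, 9.5, 0.6 → max 9.5
Canola regrets: 5.3, 3.5, 8.0, 0.4 → max 8.0
Barley regrets: 1.2, 6.7, 0.0, 5.0 → max 6.7
Smallest max regret = 4.6 → Sorghum.

Sorghum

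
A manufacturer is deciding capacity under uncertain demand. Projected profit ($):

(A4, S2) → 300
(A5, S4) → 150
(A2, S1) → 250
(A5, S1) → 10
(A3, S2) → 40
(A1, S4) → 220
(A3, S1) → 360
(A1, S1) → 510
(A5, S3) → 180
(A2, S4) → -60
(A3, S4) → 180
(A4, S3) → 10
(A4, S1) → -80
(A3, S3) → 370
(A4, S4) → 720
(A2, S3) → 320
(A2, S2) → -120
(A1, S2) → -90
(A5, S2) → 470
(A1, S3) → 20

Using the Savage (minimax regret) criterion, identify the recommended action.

A3

Column bests: S1=510, S2=470, S3=370, S4=720.
A1 regrets: 0, 560, 350, 500 → max 560
A2 regrets: 260, 590, 50, 780 → max 780
A3 regrets: 150, 430, 0, 540 → max 540
A4 regrets: 590, 170, 360, 0 → max 590
A5 regrets: 500, 0, 190, 570 → max 570
Smallest max regret = 540 → A3.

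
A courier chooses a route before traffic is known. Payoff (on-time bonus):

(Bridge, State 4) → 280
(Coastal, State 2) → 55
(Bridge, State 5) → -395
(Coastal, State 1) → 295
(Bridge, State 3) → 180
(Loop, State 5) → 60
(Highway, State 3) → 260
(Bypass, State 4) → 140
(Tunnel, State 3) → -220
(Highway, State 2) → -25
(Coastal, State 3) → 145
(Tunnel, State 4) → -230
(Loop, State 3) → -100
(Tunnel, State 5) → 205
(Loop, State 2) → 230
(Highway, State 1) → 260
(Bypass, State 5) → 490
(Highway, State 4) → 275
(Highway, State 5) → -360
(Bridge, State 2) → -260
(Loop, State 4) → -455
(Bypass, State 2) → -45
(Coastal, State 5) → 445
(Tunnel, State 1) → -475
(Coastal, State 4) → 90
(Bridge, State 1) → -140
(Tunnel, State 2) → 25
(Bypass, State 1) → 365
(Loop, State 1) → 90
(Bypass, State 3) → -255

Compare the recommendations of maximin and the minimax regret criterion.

maximin → Coastal; minimax regret → Coastal (agree)

Row minima: Tunnel=-475, Bridge=-395, Bypass=-255, Loop=-455, Coastal=55, Highway=-360
Best worst-case = 55 → Coastal.
Column bests: State 1=365, State 2=230, State 3=260, State 4=280, State 5=490.
Tunnel regrets: 840, 205, 480, 510, 285 → max 840
Bridge regrets: 505, 490, 80, 0, 885 → max 885
Bypass regrets: 0, 275, 515, 140, 0 → max 515
Loop regrets: 275, 0, 360, 735, 430 → max 735
Coastal regrets: 70, 175, 115, 190, 45 → max 190
Highway regrets: 105, 255, 0, 5, 850 → max 850
Smallest max regret = 190 → Coastal.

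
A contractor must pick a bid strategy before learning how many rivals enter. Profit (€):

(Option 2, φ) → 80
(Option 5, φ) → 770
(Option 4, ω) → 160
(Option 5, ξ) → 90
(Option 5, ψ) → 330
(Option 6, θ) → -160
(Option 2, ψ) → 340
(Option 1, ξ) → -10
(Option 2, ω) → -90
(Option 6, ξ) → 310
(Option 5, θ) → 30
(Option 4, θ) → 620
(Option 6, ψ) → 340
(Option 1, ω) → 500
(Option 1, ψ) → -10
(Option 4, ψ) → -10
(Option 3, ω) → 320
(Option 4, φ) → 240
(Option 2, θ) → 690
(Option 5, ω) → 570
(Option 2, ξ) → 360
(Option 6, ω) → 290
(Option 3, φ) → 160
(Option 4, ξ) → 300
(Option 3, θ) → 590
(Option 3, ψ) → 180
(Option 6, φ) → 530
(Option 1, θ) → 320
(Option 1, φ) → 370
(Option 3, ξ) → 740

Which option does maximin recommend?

Option 3

Row minima: Option 1=-10, Option 2=-90, Option 3=160, Option 4=-10, Option 5=30, Option 6=-160
Best worst-case = 160 → Option 3.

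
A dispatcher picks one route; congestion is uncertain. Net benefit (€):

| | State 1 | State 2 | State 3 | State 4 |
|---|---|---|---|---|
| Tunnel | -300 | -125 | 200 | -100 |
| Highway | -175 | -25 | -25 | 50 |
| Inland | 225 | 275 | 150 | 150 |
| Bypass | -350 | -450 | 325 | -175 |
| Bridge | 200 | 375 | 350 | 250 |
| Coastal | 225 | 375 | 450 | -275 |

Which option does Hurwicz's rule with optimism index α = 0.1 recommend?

Bridge

Tunnel: 0.1·200 + 0.9·(-300) = -250
Highway: 0.1·50 + 0.9·(-175) = -152.5
Inland: 0.1·275 + 0.9·150 = 162.5
Bypass: 0.1·325 + 0.9·(-450) = -372.5
Bridge: 0.1·375 + 0.9·200 = 217.5
Coastal: 0.1·450 + 0.9·(-275) = -202.5
Highest Hurwicz score = 217.5 → Bridge.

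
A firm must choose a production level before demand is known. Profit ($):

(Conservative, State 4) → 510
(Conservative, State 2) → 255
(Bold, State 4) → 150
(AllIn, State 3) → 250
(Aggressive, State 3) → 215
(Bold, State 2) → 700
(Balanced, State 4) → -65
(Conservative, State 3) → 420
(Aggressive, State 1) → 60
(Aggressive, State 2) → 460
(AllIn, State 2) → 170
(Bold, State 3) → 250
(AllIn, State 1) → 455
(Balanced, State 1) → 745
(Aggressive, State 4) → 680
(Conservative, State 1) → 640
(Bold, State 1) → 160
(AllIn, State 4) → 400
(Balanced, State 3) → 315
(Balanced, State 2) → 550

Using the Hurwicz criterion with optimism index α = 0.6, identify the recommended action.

Conservative

Conservative: 0.6·640 + 0.4·255 = 486
Balanced: 0.6·745 + 0.4·(-65) = 421
Aggressive: 0.6·680 + 0.4·60 = 432
Bold: 0.6·700 + 0.4·150 = 480
AllIn: 0.6·455 + 0.4·170 = 341
Highest Hurwicz score = 486 → Conservative.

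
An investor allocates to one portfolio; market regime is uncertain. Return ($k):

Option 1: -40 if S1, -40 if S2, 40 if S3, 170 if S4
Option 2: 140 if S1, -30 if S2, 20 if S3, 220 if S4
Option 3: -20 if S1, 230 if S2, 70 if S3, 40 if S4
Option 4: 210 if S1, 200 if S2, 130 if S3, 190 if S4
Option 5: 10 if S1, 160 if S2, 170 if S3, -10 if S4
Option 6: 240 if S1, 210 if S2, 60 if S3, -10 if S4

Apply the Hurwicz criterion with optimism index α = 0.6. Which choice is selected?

Option 4

Option 1: 0.6·170 + 0.4·(-40) = 86
Option 2: 0.6·220 + 0.4·(-30) = 120
Option 3: 0.6·230 + 0.4·(-20) = 130
Option 4: 0.6·210 + 0.4·130 = 178
Option 5: 0.6·170 + 0.4·(-10) = 98
Option 6: 0.6·240 + 0.4·(-10) = 140
Highest Hurwicz score = 178 → Option 4.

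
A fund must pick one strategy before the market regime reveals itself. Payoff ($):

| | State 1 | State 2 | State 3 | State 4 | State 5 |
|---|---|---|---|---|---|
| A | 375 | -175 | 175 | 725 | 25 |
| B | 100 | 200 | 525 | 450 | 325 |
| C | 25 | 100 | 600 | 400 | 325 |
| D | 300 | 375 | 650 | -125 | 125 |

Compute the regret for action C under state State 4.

Best payoff under State 4 is 725.
Regret = 725 − 400 = 325.

325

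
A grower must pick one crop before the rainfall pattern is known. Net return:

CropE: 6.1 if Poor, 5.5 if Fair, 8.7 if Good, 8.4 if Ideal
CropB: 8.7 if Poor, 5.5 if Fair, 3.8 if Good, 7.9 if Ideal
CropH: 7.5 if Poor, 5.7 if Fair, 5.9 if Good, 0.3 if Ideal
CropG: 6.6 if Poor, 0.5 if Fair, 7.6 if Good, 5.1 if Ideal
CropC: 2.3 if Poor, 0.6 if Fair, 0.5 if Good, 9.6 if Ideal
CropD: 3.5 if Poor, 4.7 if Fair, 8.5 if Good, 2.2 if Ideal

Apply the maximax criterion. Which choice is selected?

CropC

Row maxima: CropE=8.7, CropB=8.7, CropH=7.5, CropG=7.6, CropC=9.6, CropD=8.5
Best best-case = 9.6 → CropC.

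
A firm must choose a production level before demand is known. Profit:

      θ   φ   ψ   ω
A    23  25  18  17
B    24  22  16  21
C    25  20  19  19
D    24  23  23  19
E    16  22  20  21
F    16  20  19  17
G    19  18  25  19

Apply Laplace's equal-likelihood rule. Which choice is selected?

D

Row averages: A=20.75, B=20.75, C=20.75, D=22.25, E=19.75, F=18, G=20.25
Highest average = 22.25 → D.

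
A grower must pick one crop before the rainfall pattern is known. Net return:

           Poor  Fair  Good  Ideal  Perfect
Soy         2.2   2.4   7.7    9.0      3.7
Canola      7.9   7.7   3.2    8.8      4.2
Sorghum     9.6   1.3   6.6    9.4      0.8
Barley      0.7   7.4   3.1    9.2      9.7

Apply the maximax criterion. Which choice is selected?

Barley

Row maxima: Soy=9.0, Canola=8.8, Sorghum=9.6, Barley=9.7
Best best-case = 9.7 → Barley.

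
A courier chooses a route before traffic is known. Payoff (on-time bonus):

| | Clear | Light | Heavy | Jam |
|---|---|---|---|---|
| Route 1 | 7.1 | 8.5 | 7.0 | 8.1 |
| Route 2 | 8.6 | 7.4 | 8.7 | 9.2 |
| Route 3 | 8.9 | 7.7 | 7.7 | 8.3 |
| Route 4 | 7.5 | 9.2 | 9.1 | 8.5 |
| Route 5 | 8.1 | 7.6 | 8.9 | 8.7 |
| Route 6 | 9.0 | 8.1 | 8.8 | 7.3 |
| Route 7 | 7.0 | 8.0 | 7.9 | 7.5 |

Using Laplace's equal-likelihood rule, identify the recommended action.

Row averages: Route 1=7.675, Route 2=8.475, Route 3=8.15, Route 4=8.575, Route 5=8.325, Route 6=8.3, Route 7=7.6
Highest average = 8.575 → Route 4.

Route 4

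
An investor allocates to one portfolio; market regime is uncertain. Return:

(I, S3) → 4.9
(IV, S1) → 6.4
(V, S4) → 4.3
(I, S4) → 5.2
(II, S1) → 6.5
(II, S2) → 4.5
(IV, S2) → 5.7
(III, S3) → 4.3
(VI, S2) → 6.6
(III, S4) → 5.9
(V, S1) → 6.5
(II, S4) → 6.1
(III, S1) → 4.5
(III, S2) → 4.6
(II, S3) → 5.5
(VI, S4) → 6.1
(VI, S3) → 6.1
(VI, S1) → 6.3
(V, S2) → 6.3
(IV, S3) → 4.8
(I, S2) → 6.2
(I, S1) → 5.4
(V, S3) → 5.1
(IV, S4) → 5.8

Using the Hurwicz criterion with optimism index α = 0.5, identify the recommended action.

VI

I: 0.5·6.2 + 0.5·4.9 = 5.55
II: 0.5·6.5 + 0.5·4.5 = 5.5
III: 0.5·5.9 + 0.5·4.3 = 5.1
IV: 0.5·6.4 + 0.5·4.8 = 5.6
V: 0.5·6.5 + 0.5·4.3 = 5.4
VI: 0.5·6.6 + 0.5·6.1 = 6.35
Highest Hurwicz score = 6.35 → VI.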